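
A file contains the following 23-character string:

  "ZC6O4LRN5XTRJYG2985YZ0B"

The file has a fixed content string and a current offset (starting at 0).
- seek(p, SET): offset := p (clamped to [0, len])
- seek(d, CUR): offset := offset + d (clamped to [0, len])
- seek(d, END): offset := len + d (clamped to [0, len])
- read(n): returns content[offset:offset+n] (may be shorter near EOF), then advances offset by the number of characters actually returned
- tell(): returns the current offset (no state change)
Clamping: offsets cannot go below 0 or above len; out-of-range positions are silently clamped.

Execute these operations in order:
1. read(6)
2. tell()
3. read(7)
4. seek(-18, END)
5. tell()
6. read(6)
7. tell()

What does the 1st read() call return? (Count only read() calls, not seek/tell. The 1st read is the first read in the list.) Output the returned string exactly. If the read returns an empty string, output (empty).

After 1 (read(6)): returned 'ZC6O4L', offset=6
After 2 (tell()): offset=6
After 3 (read(7)): returned 'RN5XTRJ', offset=13
After 4 (seek(-18, END)): offset=5
After 5 (tell()): offset=5
After 6 (read(6)): returned 'LRN5XT', offset=11
After 7 (tell()): offset=11

Answer: ZC6O4L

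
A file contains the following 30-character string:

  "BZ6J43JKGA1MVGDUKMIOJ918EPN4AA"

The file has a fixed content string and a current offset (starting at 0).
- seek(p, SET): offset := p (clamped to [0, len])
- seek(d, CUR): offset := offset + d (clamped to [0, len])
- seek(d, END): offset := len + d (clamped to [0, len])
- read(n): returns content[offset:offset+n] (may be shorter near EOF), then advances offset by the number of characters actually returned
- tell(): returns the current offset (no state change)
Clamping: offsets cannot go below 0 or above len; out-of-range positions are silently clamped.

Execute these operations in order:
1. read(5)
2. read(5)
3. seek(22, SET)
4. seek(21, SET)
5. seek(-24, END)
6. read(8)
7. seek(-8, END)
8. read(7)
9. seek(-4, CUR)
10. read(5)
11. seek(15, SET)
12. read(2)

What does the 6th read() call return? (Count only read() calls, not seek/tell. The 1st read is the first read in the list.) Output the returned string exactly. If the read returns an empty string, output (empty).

After 1 (read(5)): returned 'BZ6J4', offset=5
After 2 (read(5)): returned '3JKGA', offset=10
After 3 (seek(22, SET)): offset=22
After 4 (seek(21, SET)): offset=21
After 5 (seek(-24, END)): offset=6
After 6 (read(8)): returned 'JKGA1MVG', offset=14
After 7 (seek(-8, END)): offset=22
After 8 (read(7)): returned '18EPN4A', offset=29
After 9 (seek(-4, CUR)): offset=25
After 10 (read(5)): returned 'PN4AA', offset=30
After 11 (seek(15, SET)): offset=15
After 12 (read(2)): returned 'UK', offset=17

Answer: UK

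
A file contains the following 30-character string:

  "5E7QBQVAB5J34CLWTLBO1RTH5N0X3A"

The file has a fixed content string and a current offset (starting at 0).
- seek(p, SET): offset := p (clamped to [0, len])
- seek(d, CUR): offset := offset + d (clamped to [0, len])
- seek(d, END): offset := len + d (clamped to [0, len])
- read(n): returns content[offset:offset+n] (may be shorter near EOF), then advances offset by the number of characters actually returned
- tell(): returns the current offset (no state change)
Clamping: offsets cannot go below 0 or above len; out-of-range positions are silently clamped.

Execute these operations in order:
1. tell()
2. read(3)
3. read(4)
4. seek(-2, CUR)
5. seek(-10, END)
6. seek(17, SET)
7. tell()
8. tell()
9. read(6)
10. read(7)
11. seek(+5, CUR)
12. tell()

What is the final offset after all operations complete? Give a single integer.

Answer: 30

Derivation:
After 1 (tell()): offset=0
After 2 (read(3)): returned '5E7', offset=3
After 3 (read(4)): returned 'QBQV', offset=7
After 4 (seek(-2, CUR)): offset=5
After 5 (seek(-10, END)): offset=20
After 6 (seek(17, SET)): offset=17
After 7 (tell()): offset=17
After 8 (tell()): offset=17
After 9 (read(6)): returned 'LBO1RT', offset=23
After 10 (read(7)): returned 'H5N0X3A', offset=30
After 11 (seek(+5, CUR)): offset=30
After 12 (tell()): offset=30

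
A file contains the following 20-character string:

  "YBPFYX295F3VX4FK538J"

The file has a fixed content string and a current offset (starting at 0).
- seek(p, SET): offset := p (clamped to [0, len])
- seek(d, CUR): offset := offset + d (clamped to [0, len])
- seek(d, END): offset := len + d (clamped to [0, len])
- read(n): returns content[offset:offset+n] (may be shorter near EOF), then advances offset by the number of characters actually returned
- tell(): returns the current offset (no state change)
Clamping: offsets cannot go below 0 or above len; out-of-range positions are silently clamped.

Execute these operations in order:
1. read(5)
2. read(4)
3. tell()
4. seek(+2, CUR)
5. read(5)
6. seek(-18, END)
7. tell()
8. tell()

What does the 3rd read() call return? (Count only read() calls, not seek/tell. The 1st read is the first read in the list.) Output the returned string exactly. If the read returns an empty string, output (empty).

After 1 (read(5)): returned 'YBPFY', offset=5
After 2 (read(4)): returned 'X295', offset=9
After 3 (tell()): offset=9
After 4 (seek(+2, CUR)): offset=11
After 5 (read(5)): returned 'VX4FK', offset=16
After 6 (seek(-18, END)): offset=2
After 7 (tell()): offset=2
After 8 (tell()): offset=2

Answer: VX4FK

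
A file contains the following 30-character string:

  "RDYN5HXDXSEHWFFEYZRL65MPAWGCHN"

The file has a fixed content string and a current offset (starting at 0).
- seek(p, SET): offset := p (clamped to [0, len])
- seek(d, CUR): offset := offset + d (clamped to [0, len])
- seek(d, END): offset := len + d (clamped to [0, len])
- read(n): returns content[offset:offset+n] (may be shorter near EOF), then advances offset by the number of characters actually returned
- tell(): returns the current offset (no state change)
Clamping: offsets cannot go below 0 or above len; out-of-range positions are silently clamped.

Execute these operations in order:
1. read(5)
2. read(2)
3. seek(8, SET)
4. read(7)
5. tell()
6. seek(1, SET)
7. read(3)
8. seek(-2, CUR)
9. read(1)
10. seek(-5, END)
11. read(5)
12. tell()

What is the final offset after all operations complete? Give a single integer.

Answer: 30

Derivation:
After 1 (read(5)): returned 'RDYN5', offset=5
After 2 (read(2)): returned 'HX', offset=7
After 3 (seek(8, SET)): offset=8
After 4 (read(7)): returned 'XSEHWFF', offset=15
After 5 (tell()): offset=15
After 6 (seek(1, SET)): offset=1
After 7 (read(3)): returned 'DYN', offset=4
After 8 (seek(-2, CUR)): offset=2
After 9 (read(1)): returned 'Y', offset=3
After 10 (seek(-5, END)): offset=25
After 11 (read(5)): returned 'WGCHN', offset=30
After 12 (tell()): offset=30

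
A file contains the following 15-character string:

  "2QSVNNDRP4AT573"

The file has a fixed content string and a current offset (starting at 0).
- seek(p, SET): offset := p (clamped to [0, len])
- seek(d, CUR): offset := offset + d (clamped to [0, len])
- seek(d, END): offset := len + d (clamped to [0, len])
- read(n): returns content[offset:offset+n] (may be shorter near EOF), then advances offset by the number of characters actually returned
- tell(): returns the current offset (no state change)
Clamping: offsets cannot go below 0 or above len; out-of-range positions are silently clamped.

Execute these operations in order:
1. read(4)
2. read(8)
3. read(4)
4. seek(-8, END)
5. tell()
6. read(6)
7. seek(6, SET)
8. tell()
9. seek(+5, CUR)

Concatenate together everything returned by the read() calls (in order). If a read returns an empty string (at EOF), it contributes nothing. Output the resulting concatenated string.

Answer: 2QSVNNDRP4AT573RP4AT5

Derivation:
After 1 (read(4)): returned '2QSV', offset=4
After 2 (read(8)): returned 'NNDRP4AT', offset=12
After 3 (read(4)): returned '573', offset=15
After 4 (seek(-8, END)): offset=7
After 5 (tell()): offset=7
After 6 (read(6)): returned 'RP4AT5', offset=13
After 7 (seek(6, SET)): offset=6
After 8 (tell()): offset=6
After 9 (seek(+5, CUR)): offset=11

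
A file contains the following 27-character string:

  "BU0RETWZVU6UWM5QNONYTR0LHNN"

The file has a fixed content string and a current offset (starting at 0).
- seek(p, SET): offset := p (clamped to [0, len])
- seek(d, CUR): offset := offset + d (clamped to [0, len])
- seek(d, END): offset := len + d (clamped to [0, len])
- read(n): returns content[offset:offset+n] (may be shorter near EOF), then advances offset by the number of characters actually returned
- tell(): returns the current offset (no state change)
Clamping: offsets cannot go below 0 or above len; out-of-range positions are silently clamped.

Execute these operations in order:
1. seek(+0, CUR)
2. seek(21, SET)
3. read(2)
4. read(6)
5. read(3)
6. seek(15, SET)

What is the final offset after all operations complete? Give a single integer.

Answer: 15

Derivation:
After 1 (seek(+0, CUR)): offset=0
After 2 (seek(21, SET)): offset=21
After 3 (read(2)): returned 'R0', offset=23
After 4 (read(6)): returned 'LHNN', offset=27
After 5 (read(3)): returned '', offset=27
After 6 (seek(15, SET)): offset=15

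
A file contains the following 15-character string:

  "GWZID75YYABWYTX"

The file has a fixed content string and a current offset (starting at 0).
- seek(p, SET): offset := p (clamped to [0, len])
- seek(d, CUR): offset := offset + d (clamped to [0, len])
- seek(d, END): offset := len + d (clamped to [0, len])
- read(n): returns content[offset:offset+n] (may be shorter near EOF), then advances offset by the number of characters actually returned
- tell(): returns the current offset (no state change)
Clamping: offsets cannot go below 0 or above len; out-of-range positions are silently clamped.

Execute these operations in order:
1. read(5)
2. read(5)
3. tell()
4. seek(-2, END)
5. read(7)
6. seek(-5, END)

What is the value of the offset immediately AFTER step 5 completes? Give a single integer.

After 1 (read(5)): returned 'GWZID', offset=5
After 2 (read(5)): returned '75YYA', offset=10
After 3 (tell()): offset=10
After 4 (seek(-2, END)): offset=13
After 5 (read(7)): returned 'TX', offset=15

Answer: 15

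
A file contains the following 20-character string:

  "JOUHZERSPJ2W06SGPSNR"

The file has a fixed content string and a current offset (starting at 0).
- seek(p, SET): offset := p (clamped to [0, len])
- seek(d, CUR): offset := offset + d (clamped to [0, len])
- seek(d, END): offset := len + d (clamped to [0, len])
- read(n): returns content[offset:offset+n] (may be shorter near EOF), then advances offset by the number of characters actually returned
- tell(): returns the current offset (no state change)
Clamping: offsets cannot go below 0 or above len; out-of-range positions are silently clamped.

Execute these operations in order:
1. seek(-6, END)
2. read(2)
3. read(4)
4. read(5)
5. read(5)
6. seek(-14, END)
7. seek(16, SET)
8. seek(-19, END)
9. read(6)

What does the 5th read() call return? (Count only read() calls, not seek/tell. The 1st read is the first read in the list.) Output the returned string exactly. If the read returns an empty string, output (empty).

Answer: OUHZER

Derivation:
After 1 (seek(-6, END)): offset=14
After 2 (read(2)): returned 'SG', offset=16
After 3 (read(4)): returned 'PSNR', offset=20
After 4 (read(5)): returned '', offset=20
After 5 (read(5)): returned '', offset=20
After 6 (seek(-14, END)): offset=6
After 7 (seek(16, SET)): offset=16
After 8 (seek(-19, END)): offset=1
After 9 (read(6)): returned 'OUHZER', offset=7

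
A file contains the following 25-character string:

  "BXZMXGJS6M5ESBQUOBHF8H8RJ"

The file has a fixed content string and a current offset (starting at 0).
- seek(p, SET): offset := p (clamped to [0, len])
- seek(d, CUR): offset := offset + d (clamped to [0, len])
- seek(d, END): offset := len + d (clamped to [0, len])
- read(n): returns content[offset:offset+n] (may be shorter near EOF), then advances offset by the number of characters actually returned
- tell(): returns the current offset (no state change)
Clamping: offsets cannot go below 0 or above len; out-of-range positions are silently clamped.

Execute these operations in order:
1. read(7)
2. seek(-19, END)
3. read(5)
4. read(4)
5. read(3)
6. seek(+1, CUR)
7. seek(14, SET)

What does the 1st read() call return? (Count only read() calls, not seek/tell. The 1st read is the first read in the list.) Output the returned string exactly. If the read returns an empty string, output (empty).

After 1 (read(7)): returned 'BXZMXGJ', offset=7
After 2 (seek(-19, END)): offset=6
After 3 (read(5)): returned 'JS6M5', offset=11
After 4 (read(4)): returned 'ESBQ', offset=15
After 5 (read(3)): returned 'UOB', offset=18
After 6 (seek(+1, CUR)): offset=19
After 7 (seek(14, SET)): offset=14

Answer: BXZMXGJ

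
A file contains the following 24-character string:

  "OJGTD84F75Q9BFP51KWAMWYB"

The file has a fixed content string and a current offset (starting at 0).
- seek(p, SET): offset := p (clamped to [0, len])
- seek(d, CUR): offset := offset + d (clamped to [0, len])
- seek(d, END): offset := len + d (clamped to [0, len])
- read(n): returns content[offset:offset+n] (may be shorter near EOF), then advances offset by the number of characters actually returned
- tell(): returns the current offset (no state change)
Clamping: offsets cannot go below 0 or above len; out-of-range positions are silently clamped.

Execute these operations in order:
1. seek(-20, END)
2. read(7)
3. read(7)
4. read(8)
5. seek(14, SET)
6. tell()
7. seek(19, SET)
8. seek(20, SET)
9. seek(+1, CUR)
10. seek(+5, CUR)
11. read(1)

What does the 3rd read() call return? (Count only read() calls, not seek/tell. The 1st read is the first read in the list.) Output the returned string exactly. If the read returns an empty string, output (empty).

Answer: WAMWYB

Derivation:
After 1 (seek(-20, END)): offset=4
After 2 (read(7)): returned 'D84F75Q', offset=11
After 3 (read(7)): returned '9BFP51K', offset=18
After 4 (read(8)): returned 'WAMWYB', offset=24
After 5 (seek(14, SET)): offset=14
After 6 (tell()): offset=14
After 7 (seek(19, SET)): offset=19
After 8 (seek(20, SET)): offset=20
After 9 (seek(+1, CUR)): offset=21
After 10 (seek(+5, CUR)): offset=24
After 11 (read(1)): returned '', offset=24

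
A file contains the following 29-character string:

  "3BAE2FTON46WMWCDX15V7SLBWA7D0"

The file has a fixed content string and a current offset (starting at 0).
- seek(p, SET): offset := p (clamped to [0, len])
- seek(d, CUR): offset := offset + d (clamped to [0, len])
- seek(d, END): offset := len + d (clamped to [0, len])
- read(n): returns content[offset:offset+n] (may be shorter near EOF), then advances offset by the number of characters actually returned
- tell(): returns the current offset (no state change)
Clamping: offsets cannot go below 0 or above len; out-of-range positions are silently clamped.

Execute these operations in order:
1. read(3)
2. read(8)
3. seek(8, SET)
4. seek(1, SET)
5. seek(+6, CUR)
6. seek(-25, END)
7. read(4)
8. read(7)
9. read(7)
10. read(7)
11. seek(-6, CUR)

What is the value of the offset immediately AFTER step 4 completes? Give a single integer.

Answer: 1

Derivation:
After 1 (read(3)): returned '3BA', offset=3
After 2 (read(8)): returned 'E2FTON46', offset=11
After 3 (seek(8, SET)): offset=8
After 4 (seek(1, SET)): offset=1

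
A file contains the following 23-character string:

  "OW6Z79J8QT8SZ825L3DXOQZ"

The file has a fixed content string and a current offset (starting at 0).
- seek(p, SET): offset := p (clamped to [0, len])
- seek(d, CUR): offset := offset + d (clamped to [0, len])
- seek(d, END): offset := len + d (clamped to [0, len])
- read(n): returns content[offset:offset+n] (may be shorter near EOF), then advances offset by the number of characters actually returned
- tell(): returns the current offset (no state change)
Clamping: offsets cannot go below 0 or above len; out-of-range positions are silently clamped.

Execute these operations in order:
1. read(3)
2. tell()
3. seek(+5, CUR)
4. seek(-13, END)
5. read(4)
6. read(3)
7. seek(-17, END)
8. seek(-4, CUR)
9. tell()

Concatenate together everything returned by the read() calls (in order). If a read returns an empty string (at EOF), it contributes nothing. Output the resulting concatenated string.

Answer: OW68SZ825L

Derivation:
After 1 (read(3)): returned 'OW6', offset=3
After 2 (tell()): offset=3
After 3 (seek(+5, CUR)): offset=8
After 4 (seek(-13, END)): offset=10
After 5 (read(4)): returned '8SZ8', offset=14
After 6 (read(3)): returned '25L', offset=17
After 7 (seek(-17, END)): offset=6
After 8 (seek(-4, CUR)): offset=2
After 9 (tell()): offset=2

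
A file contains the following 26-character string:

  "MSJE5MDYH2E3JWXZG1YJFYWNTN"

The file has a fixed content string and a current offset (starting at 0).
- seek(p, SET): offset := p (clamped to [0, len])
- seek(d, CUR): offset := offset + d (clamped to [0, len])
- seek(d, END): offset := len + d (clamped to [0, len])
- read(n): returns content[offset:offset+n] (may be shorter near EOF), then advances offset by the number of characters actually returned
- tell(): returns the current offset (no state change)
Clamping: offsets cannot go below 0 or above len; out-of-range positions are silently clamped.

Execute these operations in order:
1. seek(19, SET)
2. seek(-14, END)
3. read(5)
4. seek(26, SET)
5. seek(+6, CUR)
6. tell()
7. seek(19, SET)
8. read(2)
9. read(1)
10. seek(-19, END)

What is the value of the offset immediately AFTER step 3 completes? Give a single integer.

Answer: 17

Derivation:
After 1 (seek(19, SET)): offset=19
After 2 (seek(-14, END)): offset=12
After 3 (read(5)): returned 'JWXZG', offset=17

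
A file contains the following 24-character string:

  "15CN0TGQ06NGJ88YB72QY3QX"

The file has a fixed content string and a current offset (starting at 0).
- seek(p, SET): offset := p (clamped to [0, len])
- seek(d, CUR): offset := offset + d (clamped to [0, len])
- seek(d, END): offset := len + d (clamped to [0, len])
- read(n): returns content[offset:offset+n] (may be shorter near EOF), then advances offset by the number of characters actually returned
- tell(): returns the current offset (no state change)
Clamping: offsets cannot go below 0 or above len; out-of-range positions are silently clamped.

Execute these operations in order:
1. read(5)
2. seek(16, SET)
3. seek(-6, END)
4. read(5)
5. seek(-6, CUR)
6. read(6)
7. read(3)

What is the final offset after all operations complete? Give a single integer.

Answer: 24

Derivation:
After 1 (read(5)): returned '15CN0', offset=5
After 2 (seek(16, SET)): offset=16
After 3 (seek(-6, END)): offset=18
After 4 (read(5)): returned '2QY3Q', offset=23
After 5 (seek(-6, CUR)): offset=17
After 6 (read(6)): returned '72QY3Q', offset=23
After 7 (read(3)): returned 'X', offset=24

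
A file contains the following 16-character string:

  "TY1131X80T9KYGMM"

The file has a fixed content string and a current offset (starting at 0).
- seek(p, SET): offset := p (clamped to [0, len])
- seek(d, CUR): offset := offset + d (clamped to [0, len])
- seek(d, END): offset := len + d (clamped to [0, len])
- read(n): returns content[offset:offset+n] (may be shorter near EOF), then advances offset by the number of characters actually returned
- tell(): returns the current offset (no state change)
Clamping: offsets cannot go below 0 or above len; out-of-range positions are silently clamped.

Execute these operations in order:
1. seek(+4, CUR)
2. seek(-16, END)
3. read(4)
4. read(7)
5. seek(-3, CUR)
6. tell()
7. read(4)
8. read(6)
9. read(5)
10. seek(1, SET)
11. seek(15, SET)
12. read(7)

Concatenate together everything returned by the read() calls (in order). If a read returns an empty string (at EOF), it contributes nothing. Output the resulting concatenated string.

After 1 (seek(+4, CUR)): offset=4
After 2 (seek(-16, END)): offset=0
After 3 (read(4)): returned 'TY11', offset=4
After 4 (read(7)): returned '31X80T9', offset=11
After 5 (seek(-3, CUR)): offset=8
After 6 (tell()): offset=8
After 7 (read(4)): returned '0T9K', offset=12
After 8 (read(6)): returned 'YGMM', offset=16
After 9 (read(5)): returned '', offset=16
After 10 (seek(1, SET)): offset=1
After 11 (seek(15, SET)): offset=15
After 12 (read(7)): returned 'M', offset=16

Answer: TY1131X80T90T9KYGMMM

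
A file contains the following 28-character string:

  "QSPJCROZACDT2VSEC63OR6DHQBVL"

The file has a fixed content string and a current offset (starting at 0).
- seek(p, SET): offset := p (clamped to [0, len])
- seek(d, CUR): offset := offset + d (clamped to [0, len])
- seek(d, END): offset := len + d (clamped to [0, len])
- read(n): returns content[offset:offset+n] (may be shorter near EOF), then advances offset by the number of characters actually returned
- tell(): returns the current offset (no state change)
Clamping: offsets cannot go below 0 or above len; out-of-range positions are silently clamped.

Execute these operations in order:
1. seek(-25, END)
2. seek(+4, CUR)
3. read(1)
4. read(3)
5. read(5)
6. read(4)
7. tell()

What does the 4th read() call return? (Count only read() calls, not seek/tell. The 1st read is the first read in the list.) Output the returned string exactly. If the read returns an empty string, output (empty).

Answer: C63O

Derivation:
After 1 (seek(-25, END)): offset=3
After 2 (seek(+4, CUR)): offset=7
After 3 (read(1)): returned 'Z', offset=8
After 4 (read(3)): returned 'ACD', offset=11
After 5 (read(5)): returned 'T2VSE', offset=16
After 6 (read(4)): returned 'C63O', offset=20
After 7 (tell()): offset=20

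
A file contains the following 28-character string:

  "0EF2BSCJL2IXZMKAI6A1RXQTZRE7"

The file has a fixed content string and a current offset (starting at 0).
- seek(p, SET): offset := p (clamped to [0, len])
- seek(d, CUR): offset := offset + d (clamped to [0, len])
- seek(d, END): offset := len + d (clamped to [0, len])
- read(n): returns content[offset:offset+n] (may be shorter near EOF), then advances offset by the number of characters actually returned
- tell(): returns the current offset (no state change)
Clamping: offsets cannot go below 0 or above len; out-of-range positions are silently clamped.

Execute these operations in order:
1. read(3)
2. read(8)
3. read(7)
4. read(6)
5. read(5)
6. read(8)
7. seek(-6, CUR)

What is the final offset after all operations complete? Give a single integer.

Answer: 22

Derivation:
After 1 (read(3)): returned '0EF', offset=3
After 2 (read(8)): returned '2BSCJL2I', offset=11
After 3 (read(7)): returned 'XZMKAI6', offset=18
After 4 (read(6)): returned 'A1RXQT', offset=24
After 5 (read(5)): returned 'ZRE7', offset=28
After 6 (read(8)): returned '', offset=28
After 7 (seek(-6, CUR)): offset=22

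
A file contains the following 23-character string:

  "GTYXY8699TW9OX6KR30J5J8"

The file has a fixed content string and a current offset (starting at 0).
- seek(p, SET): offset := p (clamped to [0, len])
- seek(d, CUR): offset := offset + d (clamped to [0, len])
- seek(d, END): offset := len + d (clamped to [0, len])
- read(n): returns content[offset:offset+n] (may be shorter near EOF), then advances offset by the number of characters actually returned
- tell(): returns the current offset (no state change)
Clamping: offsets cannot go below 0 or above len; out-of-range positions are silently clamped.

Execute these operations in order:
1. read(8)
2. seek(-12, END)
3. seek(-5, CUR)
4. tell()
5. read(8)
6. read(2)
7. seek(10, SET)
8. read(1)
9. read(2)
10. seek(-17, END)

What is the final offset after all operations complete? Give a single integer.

Answer: 6

Derivation:
After 1 (read(8)): returned 'GTYXY869', offset=8
After 2 (seek(-12, END)): offset=11
After 3 (seek(-5, CUR)): offset=6
After 4 (tell()): offset=6
After 5 (read(8)): returned '699TW9OX', offset=14
After 6 (read(2)): returned '6K', offset=16
After 7 (seek(10, SET)): offset=10
After 8 (read(1)): returned 'W', offset=11
After 9 (read(2)): returned '9O', offset=13
After 10 (seek(-17, END)): offset=6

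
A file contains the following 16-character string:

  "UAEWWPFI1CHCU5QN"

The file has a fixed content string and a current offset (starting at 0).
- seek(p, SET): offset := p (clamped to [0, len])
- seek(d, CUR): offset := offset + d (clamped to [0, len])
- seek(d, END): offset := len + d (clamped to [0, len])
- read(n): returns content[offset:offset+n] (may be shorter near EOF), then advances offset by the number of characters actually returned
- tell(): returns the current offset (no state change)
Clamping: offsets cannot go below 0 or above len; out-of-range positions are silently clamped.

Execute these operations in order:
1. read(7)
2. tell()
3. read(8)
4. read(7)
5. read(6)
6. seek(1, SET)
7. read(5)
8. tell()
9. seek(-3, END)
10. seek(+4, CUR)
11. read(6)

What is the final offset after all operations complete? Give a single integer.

Answer: 16

Derivation:
After 1 (read(7)): returned 'UAEWWPF', offset=7
After 2 (tell()): offset=7
After 3 (read(8)): returned 'I1CHCU5Q', offset=15
After 4 (read(7)): returned 'N', offset=16
After 5 (read(6)): returned '', offset=16
After 6 (seek(1, SET)): offset=1
After 7 (read(5)): returned 'AEWWP', offset=6
After 8 (tell()): offset=6
After 9 (seek(-3, END)): offset=13
After 10 (seek(+4, CUR)): offset=16
After 11 (read(6)): returned '', offset=16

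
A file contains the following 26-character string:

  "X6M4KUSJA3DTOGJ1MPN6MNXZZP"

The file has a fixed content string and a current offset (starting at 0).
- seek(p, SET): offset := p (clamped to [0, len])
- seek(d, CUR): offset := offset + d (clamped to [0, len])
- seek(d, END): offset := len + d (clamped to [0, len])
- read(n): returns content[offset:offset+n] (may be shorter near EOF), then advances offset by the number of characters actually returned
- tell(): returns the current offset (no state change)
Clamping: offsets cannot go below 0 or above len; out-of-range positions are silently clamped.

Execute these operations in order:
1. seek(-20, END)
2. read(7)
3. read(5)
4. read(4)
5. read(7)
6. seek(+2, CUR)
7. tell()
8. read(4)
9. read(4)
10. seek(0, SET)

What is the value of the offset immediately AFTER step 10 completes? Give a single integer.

After 1 (seek(-20, END)): offset=6
After 2 (read(7)): returned 'SJA3DTO', offset=13
After 3 (read(5)): returned 'GJ1MP', offset=18
After 4 (read(4)): returned 'N6MN', offset=22
After 5 (read(7)): returned 'XZZP', offset=26
After 6 (seek(+2, CUR)): offset=26
After 7 (tell()): offset=26
After 8 (read(4)): returned '', offset=26
After 9 (read(4)): returned '', offset=26
After 10 (seek(0, SET)): offset=0

Answer: 0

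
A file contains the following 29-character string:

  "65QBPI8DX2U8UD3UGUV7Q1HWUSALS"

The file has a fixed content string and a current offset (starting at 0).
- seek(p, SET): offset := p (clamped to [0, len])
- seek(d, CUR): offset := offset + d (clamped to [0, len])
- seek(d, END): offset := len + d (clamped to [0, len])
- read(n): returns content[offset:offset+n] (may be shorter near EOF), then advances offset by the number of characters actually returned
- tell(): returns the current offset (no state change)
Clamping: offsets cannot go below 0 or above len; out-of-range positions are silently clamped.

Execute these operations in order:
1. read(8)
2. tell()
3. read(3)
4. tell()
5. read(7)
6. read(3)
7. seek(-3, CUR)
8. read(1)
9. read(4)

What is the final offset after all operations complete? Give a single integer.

After 1 (read(8)): returned '65QBPI8D', offset=8
After 2 (tell()): offset=8
After 3 (read(3)): returned 'X2U', offset=11
After 4 (tell()): offset=11
After 5 (read(7)): returned '8UD3UGU', offset=18
After 6 (read(3)): returned 'V7Q', offset=21
After 7 (seek(-3, CUR)): offset=18
After 8 (read(1)): returned 'V', offset=19
After 9 (read(4)): returned '7Q1H', offset=23

Answer: 23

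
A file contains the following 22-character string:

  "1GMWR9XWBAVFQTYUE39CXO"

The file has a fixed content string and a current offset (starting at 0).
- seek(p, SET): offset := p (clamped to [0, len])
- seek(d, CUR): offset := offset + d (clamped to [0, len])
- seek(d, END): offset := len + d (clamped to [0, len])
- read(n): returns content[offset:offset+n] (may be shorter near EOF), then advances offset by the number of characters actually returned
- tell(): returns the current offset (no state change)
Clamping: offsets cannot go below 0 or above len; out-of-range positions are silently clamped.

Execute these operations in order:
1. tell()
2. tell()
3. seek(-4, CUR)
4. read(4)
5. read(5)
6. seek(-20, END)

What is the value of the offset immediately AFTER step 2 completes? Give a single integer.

After 1 (tell()): offset=0
After 2 (tell()): offset=0

Answer: 0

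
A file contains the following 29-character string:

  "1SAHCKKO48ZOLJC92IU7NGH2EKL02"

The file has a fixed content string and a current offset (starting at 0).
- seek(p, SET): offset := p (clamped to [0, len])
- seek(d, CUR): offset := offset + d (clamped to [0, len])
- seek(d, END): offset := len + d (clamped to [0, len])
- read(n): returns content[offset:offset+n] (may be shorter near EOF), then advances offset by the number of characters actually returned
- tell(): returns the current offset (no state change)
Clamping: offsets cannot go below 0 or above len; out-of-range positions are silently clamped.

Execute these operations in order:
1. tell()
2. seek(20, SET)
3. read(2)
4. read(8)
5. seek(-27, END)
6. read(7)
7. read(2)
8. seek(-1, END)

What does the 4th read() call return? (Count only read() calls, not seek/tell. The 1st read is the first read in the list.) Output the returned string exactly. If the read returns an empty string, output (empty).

After 1 (tell()): offset=0
After 2 (seek(20, SET)): offset=20
After 3 (read(2)): returned 'NG', offset=22
After 4 (read(8)): returned 'H2EKL02', offset=29
After 5 (seek(-27, END)): offset=2
After 6 (read(7)): returned 'AHCKKO4', offset=9
After 7 (read(2)): returned '8Z', offset=11
After 8 (seek(-1, END)): offset=28

Answer: 8Z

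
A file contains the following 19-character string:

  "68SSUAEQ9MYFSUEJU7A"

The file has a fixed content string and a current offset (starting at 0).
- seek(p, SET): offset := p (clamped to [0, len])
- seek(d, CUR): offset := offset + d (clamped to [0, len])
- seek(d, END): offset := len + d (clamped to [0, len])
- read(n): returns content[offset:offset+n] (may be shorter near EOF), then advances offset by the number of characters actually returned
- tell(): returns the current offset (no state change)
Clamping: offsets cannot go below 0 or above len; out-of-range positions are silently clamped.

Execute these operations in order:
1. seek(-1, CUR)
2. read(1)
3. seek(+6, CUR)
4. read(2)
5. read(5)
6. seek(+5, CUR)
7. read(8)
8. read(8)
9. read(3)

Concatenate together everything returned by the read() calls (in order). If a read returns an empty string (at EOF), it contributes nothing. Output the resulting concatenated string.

Answer: 6Q9MYFSU

Derivation:
After 1 (seek(-1, CUR)): offset=0
After 2 (read(1)): returned '6', offset=1
After 3 (seek(+6, CUR)): offset=7
After 4 (read(2)): returned 'Q9', offset=9
After 5 (read(5)): returned 'MYFSU', offset=14
After 6 (seek(+5, CUR)): offset=19
After 7 (read(8)): returned '', offset=19
After 8 (read(8)): returned '', offset=19
After 9 (read(3)): returned '', offset=19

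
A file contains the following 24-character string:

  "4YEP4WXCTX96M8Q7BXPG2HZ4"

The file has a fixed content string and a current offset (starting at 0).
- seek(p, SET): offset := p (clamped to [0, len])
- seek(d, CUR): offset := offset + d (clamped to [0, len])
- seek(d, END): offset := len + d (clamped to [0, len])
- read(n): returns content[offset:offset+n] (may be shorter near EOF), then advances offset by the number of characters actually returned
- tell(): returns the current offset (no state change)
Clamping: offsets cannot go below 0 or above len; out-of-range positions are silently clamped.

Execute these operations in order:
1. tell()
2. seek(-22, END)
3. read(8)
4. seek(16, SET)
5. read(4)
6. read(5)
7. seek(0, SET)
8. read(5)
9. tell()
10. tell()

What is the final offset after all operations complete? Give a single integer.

Answer: 5

Derivation:
After 1 (tell()): offset=0
After 2 (seek(-22, END)): offset=2
After 3 (read(8)): returned 'EP4WXCTX', offset=10
After 4 (seek(16, SET)): offset=16
After 5 (read(4)): returned 'BXPG', offset=20
After 6 (read(5)): returned '2HZ4', offset=24
After 7 (seek(0, SET)): offset=0
After 8 (read(5)): returned '4YEP4', offset=5
After 9 (tell()): offset=5
After 10 (tell()): offset=5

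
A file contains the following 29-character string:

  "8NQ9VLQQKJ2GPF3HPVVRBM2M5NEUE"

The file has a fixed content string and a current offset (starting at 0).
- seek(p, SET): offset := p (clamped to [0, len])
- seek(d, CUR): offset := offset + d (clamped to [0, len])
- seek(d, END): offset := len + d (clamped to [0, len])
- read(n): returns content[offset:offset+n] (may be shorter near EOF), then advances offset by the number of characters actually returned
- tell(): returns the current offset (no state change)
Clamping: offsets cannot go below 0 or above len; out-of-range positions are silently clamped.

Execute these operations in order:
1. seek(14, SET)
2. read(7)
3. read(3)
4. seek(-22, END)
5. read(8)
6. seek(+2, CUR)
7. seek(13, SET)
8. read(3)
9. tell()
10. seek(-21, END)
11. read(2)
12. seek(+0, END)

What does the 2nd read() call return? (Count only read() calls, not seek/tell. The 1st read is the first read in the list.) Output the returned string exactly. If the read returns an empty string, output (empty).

Answer: M2M

Derivation:
After 1 (seek(14, SET)): offset=14
After 2 (read(7)): returned '3HPVVRB', offset=21
After 3 (read(3)): returned 'M2M', offset=24
After 4 (seek(-22, END)): offset=7
After 5 (read(8)): returned 'QKJ2GPF3', offset=15
After 6 (seek(+2, CUR)): offset=17
After 7 (seek(13, SET)): offset=13
After 8 (read(3)): returned 'F3H', offset=16
After 9 (tell()): offset=16
After 10 (seek(-21, END)): offset=8
After 11 (read(2)): returned 'KJ', offset=10
After 12 (seek(+0, END)): offset=29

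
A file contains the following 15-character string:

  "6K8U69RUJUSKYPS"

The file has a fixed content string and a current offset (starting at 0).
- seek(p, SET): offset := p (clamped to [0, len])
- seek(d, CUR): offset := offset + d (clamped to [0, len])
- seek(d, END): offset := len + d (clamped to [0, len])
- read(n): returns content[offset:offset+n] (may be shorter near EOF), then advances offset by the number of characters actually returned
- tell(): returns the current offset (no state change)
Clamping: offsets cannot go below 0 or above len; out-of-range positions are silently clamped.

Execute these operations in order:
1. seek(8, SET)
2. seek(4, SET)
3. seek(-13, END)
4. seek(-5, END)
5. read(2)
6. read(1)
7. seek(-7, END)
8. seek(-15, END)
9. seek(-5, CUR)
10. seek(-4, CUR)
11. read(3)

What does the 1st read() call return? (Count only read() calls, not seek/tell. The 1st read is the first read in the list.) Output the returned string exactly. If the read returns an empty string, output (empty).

Answer: SK

Derivation:
After 1 (seek(8, SET)): offset=8
After 2 (seek(4, SET)): offset=4
After 3 (seek(-13, END)): offset=2
After 4 (seek(-5, END)): offset=10
After 5 (read(2)): returned 'SK', offset=12
After 6 (read(1)): returned 'Y', offset=13
After 7 (seek(-7, END)): offset=8
After 8 (seek(-15, END)): offset=0
After 9 (seek(-5, CUR)): offset=0
After 10 (seek(-4, CUR)): offset=0
After 11 (read(3)): returned '6K8', offset=3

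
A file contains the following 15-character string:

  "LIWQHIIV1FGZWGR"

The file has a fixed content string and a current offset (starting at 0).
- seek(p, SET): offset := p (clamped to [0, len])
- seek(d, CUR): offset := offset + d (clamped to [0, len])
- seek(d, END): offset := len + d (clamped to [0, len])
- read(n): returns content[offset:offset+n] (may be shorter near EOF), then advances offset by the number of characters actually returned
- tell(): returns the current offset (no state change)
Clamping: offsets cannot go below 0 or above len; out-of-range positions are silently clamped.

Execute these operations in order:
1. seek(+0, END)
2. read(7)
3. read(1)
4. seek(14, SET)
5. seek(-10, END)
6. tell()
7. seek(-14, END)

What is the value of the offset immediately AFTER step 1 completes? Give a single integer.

Answer: 15

Derivation:
After 1 (seek(+0, END)): offset=15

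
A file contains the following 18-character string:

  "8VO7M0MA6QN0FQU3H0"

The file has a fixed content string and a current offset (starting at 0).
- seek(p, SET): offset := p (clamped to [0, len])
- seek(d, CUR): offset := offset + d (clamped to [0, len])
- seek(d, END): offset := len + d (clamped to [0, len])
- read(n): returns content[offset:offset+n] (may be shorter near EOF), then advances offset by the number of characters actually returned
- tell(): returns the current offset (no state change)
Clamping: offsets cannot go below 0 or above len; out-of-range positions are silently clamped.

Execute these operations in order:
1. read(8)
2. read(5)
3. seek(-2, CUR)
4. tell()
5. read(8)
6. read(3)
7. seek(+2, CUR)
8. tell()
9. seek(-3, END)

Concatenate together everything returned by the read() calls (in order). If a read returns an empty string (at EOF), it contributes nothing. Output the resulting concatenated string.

Answer: 8VO7M0MA6QN0F0FQU3H0

Derivation:
After 1 (read(8)): returned '8VO7M0MA', offset=8
After 2 (read(5)): returned '6QN0F', offset=13
After 3 (seek(-2, CUR)): offset=11
After 4 (tell()): offset=11
After 5 (read(8)): returned '0FQU3H0', offset=18
After 6 (read(3)): returned '', offset=18
After 7 (seek(+2, CUR)): offset=18
After 8 (tell()): offset=18
After 9 (seek(-3, END)): offset=15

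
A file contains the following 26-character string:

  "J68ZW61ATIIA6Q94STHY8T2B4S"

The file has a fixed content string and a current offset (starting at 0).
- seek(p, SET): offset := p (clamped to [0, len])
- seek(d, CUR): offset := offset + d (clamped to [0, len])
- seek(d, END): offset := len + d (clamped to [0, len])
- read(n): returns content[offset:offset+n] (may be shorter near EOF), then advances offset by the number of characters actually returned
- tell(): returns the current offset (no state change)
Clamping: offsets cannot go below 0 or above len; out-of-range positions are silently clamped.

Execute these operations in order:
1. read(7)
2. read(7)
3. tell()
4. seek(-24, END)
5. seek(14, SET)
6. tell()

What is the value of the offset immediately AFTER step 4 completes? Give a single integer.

After 1 (read(7)): returned 'J68ZW61', offset=7
After 2 (read(7)): returned 'ATIIA6Q', offset=14
After 3 (tell()): offset=14
After 4 (seek(-24, END)): offset=2

Answer: 2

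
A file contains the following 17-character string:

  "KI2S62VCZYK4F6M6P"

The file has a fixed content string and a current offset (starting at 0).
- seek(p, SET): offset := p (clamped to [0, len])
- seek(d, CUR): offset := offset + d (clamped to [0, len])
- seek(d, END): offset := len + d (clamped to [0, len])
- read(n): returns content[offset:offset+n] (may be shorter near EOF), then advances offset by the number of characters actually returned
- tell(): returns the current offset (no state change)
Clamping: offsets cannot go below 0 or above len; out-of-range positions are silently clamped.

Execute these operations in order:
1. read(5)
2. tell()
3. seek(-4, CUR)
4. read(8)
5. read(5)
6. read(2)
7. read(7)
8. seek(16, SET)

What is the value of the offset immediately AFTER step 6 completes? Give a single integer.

After 1 (read(5)): returned 'KI2S6', offset=5
After 2 (tell()): offset=5
After 3 (seek(-4, CUR)): offset=1
After 4 (read(8)): returned 'I2S62VCZ', offset=9
After 5 (read(5)): returned 'YK4F6', offset=14
After 6 (read(2)): returned 'M6', offset=16

Answer: 16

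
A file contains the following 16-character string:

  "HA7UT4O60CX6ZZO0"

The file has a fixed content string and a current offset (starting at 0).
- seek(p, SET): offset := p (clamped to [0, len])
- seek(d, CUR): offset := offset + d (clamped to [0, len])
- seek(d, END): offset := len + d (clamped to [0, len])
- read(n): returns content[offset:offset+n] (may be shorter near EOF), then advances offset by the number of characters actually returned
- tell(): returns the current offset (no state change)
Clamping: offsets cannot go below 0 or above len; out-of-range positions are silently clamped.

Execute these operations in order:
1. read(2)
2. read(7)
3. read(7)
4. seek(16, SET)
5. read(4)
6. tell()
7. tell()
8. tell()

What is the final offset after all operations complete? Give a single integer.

Answer: 16

Derivation:
After 1 (read(2)): returned 'HA', offset=2
After 2 (read(7)): returned '7UT4O60', offset=9
After 3 (read(7)): returned 'CX6ZZO0', offset=16
After 4 (seek(16, SET)): offset=16
After 5 (read(4)): returned '', offset=16
After 6 (tell()): offset=16
After 7 (tell()): offset=16
After 8 (tell()): offset=16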